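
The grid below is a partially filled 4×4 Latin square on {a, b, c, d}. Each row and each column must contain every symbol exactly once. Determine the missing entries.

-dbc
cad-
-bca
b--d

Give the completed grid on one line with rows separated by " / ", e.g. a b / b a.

(r1,c1) = a
(r2,c4) = b
(r3,c1) = d
(r4,c2) = c
(r4,c3) = a

a d b c / c a d b / d b c a / b c a d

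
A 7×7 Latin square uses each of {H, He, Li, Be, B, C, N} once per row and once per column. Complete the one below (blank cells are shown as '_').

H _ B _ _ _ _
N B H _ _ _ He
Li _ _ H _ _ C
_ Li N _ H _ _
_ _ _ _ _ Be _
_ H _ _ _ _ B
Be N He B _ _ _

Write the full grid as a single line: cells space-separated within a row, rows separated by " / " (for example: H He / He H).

H Be B C Li He N / N B H Li Be C He / Li He Be H B N C / C Li N He H B Be / B C Li N He Be H / He H C Be N Li B / Be N He B C H Li

row 3 has {H,Li,C}; column 3 has {H,He,B,N} — only Be is left for (r3,c3).
row 4 has {H,Li,N}; column 7 has {He,B,C} — only Be is left for (r4,c7).
row 3 has {H,Li,Be,C}; column 2 has {H,Li,B,N} — only He is left for (r3,c2).
row 5 has {Be}; column 2 has {H,He,Li,B,N} — only C is left for (r5,c2).
row 5 has {Be,C}; column 3 has {H,He,Be,B,N} — only Li is left for (r5,c3).
row 6 has {H,B}; column 3 has {H,He,Li,Be,B,N} — only C is left for (r6,c3).
row 1 has {H,B}; column 2 has {H,He,Li,B,C,N} — only Be is left for (r1,c2).
row 6 has {H,B,C}; column 1 has {H,Li,Be,N} — only He is left for (r6,c1).
row 5 has {Li,Be,C}; column 1 has {H,He,Li,Be,N} — only B is left for (r5,c1).
row 4 has {H,Li,Be,N}; column 1 has {H,He,Li,Be,B,N} — only C is left for (r4,c1).
row 4 has {H,Li,Be,C,N}; column 4 has {H,B} — only He is left for (r4,c4).
row 4 has {H,He,Li,Be,C,N}; column 6 has {Be} — only B is left for (r4,c6).
row 5 has {Li,Be,B,C}; column 4 has {H,He,B} — only N is left for (r5,c4).
row 5 has {Li,Be,B,C,N}; column 5 has {H} — only He is left for (r5,c5).
row 5 has {He,Li,Be,B,C,N}; column 7 has {He,Be,B,C} — only H is left for (r5,c7).
row 7 has {He,Be,B,N}; column 7 has {H,He,Be,B,C} — only Li is left for (r7,c7).
row 1 has {H,Be,B}; column 7 has {H,He,Li,Be,B,C} — only N is left for (r1,c7).
row 3 has {H,He,Li,Be,C}; column 6 has {Be,B} — only N is left for (r3,c6).
row 6 has {H,He,B,C}; column 6 has {Be,B,N} — only Li is left for (r6,c6).
row 7 has {He,Li,Be,B,N}; column 5 has {H,He} — only C is left for (r7,c5).
row 7 has {He,Li,Be,B,C,N}; column 6 has {Li,Be,B,N} — only H is left for (r7,c6).
row 1 has {H,Be,B,N}; column 5 has {H,He,C} — only Li is left for (r1,c5).
row 2 has {H,He,B,N}; column 5 has {H,He,Li,C} — only Be is left for (r2,c5).
row 2 has {H,He,Be,B,N}; column 6 has {H,Li,Be,B,N} — only C is left for (r2,c6).
row 3 has {H,He,Li,Be,C,N}; column 5 has {H,He,Li,Be,C} — only B is left for (r3,c5).
row 6 has {H,He,Li,B,C}; column 4 has {H,He,B,N} — only Be is left for (r6,c4).
row 6 has {H,He,Li,Be,B,C}; column 5 has {H,He,Li,Be,B,C} — only N is left for (r6,c5).
row 1 has {H,Li,Be,B,N}; column 4 has {H,He,Be,B,N} — only C is left for (r1,c4).
row 1 has {H,Li,Be,B,C,N}; column 6 has {H,Li,Be,B,C,N} — only He is left for (r1,c6).
row 2 has {H,He,Be,B,C,N}; column 4 has {H,He,Be,B,C,N} — only Li is left for (r2,c4).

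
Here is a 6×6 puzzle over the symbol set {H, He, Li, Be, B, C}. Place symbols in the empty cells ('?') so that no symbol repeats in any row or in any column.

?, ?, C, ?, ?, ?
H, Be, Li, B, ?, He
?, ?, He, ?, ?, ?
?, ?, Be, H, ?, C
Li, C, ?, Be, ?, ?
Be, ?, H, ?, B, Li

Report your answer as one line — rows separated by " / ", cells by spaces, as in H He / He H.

B Li C He H Be / H Be Li B C He / C H He Li Be B / He B Be H Li C / Li C B Be He H / Be He H C B Li

At row 2, column 5: row 2 has {H,He,Li,Be,B}; column 5 has {B}; that leaves C.
At row 5, column 3: row 5 has {Li,Be,C}; column 3 has {H,He,Li,Be,C}; that leaves B.
At row 5, column 6: row 5 has {Li,Be,B,C}; column 6 has {He,Li,C}; that leaves H.
At row 6, column 2: row 6 has {H,Li,Be,B}; column 2 has {Be,C}; that leaves He.
At row 6, column 4: row 6 has {H,He,Li,Be,B}; column 4 has {H,Be,B}; that leaves C.
At row 3, column 4: row 3 has {He}; column 4 has {H,Be,B,C}; that leaves Li.
At row 5, column 5: row 5 has {H,Li,Be,B,C}; column 5 has {B,C}; that leaves He.
At row 1, column 4: row 1 has {C}; column 4 has {H,Li,Be,B,C}; that leaves He.
At row 4, column 5: row 4 has {H,Be,C}; column 5 has {He,B,C}; that leaves Li.
At row 1, column 1: row 1 has {He,C}; column 1 has {H,Li,Be}; that leaves B.
At row 1, column 6: row 1 has {He,B,C}; column 6 has {H,He,Li,C}; that leaves Be.
At row 3, column 1: row 3 has {He,Li}; column 1 has {H,Li,Be,B}; that leaves C.
At row 3, column 6: row 3 has {He,Li,C}; column 6 has {H,He,Li,Be,C}; that leaves B.
At row 4, column 1: row 4 has {H,Li,Be,C}; column 1 has {H,Li,Be,B,C}; that leaves He.
At row 4, column 2: row 4 has {H,He,Li,Be,C}; column 2 has {He,Be,C}; that leaves B.
At row 1, column 5: row 1 has {He,Be,B,C}; column 5 has {He,Li,B,C}; that leaves H.
At row 3, column 2: row 3 has {He,Li,B,C}; column 2 has {He,Be,B,C}; that leaves H.
At row 3, column 5: row 3 has {H,He,Li,B,C}; column 5 has {H,He,Li,B,C}; that leaves Be.
At row 1, column 2: row 1 has {H,He,Be,B,C}; column 2 has {H,He,Be,B,C}; that leaves Li.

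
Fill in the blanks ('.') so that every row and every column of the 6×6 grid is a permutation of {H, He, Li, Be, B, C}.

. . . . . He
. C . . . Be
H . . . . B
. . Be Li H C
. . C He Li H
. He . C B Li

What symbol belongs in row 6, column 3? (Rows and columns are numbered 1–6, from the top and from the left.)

H

Cell (r2,c5): row 2 has {Be,C}; column 5 has {H,Li,B} → He.
Cell (r3,c4): row 3 has {H,B}; column 4 has {He,Li,C} → Be.
Cell (r3,c5): row 3 has {H,Be,B}; column 5 has {H,He,Li,B} → C.
Cell (r4,c2): row 4 has {H,Li,Be,C}; column 2 has {He,C} → B.
Cell (r5,c2): row 5 has {H,He,Li,C}; column 2 has {He,B,C} → Be.
Cell (r6,c1): row 6 has {He,Li,B,C}; column 1 has {H} → Be.
Cell (r6,c3): row 6 has {He,Li,Be,B,C}; column 3 has {Be,C} → H.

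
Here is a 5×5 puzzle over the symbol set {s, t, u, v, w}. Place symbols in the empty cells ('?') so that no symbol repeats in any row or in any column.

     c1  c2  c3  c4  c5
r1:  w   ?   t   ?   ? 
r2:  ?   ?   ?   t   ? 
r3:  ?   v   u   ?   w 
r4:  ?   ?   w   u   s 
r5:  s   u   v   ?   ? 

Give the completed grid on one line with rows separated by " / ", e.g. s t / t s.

At row 1, column 2: row 1 has {t,w}; column 2 has {u,v}; that leaves s.
At row 1, column 4: row 1 has {s,t,w}; column 4 has {t,u}; that leaves v.
At row 1, column 5: row 1 has {s,t,v,w}; column 5 has {s,w}; that leaves u.
At row 2, column 2: row 2 has {t}; column 2 has {s,u,v}; that leaves w.
At row 2, column 3: row 2 has {t,w}; column 3 has {t,u,v,w}; that leaves s.
At row 2, column 5: row 2 has {s,t,w}; column 5 has {s,u,w}; that leaves v.
At row 3, column 1: row 3 has {u,v,w}; column 1 has {s,w}; that leaves t.
At row 3, column 4: row 3 has {t,u,v,w}; column 4 has {t,u,v}; that leaves s.
At row 4, column 1: row 4 has {s,u,w}; column 1 has {s,t,w}; that leaves v.
At row 4, column 2: row 4 has {s,u,v,w}; column 2 has {s,u,v,w}; that leaves t.
At row 5, column 4: row 5 has {s,u,v}; column 4 has {s,t,u,v}; that leaves w.
At row 5, column 5: row 5 has {s,u,v,w}; column 5 has {s,u,v,w}; that leaves t.
At row 2, column 1: row 2 has {s,t,v,w}; column 1 has {s,t,v,w}; that leaves u.

w s t v u / u w s t v / t v u s w / v t w u s / s u v w t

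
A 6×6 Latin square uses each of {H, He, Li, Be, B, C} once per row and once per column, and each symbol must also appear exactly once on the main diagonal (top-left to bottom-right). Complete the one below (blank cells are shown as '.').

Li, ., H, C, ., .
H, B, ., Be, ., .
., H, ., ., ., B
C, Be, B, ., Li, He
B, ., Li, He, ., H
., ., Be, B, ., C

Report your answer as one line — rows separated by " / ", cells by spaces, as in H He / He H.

Li He H C B Be / H B C Be He Li / Be H He Li C B / C Be B H Li He / B C Li He Be H / He Li Be B H C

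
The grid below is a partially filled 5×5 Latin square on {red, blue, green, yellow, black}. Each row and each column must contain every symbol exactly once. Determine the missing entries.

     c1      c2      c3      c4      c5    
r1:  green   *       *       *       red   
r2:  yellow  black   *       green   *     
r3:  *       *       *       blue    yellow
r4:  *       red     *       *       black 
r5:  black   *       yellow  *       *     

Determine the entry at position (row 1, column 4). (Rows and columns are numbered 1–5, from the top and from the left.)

black

(r2,c5) = blue
(r3,c1) = red
(r3,c2) = green
(r3,c3) = black
(r4,c1) = blue
(r4,c3) = green
(r4,c4) = yellow
(r5,c2) = blue
(r5,c4) = red
(r5,c5) = green
(r1,c2) = yellow
(r1,c3) = blue
(r1,c4) = black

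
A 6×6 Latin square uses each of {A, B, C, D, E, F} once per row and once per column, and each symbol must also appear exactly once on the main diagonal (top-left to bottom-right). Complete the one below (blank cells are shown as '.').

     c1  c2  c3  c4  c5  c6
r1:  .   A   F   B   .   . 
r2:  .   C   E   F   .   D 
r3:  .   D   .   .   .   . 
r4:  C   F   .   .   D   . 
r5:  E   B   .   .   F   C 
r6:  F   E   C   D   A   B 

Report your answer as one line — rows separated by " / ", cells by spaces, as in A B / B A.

D A F B C E / A C E F B D / B D A C E F / C F B E D A / E B D A F C / F E C D A B

At row 1, column 1: row 1 has {A,B,F}; column 1 has {C,E,F}; the diagonal has {B,C,F}; that leaves D.
At row 1, column 6: row 1 has {A,B,D,F}; column 6 has {B,C,D}; that leaves E.
At row 2, column 5: row 2 has {C,D,E,F}; column 5 has {A,D,F}; that leaves B.
At row 3, column 3: row 3 has {D}; column 3 has {C,E,F}; the diagonal has {B,C,D,F}; that leaves A.
At row 3, column 6: row 3 has {A,D}; column 6 has {B,C,D,E}; that leaves F.
At row 4, column 3: row 4 has {C,D,F}; column 3 has {A,C,E,F}; that leaves B.
At row 4, column 4: row 4 has {B,C,D,F}; column 4 has {B,D,F}; the diagonal has {A,B,C,D,F}; that leaves E.
At row 4, column 6: row 4 has {B,C,D,E,F}; column 6 has {B,C,D,E,F}; that leaves A.
At row 5, column 3: row 5 has {B,C,E,F}; column 3 has {A,B,C,E,F}; that leaves D.
At row 5, column 4: row 5 has {B,C,D,E,F}; column 4 has {B,D,E,F}; that leaves A.
At row 1, column 5: row 1 has {A,B,D,E,F}; column 5 has {A,B,D,F}; that leaves C.
At row 2, column 1: row 2 has {B,C,D,E,F}; column 1 has {C,D,E,F}; that leaves A.
At row 3, column 1: row 3 has {A,D,F}; column 1 has {A,C,D,E,F}; that leaves B.
At row 3, column 4: row 3 has {A,B,D,F}; column 4 has {A,B,D,E,F}; that leaves C.
At row 3, column 5: row 3 has {A,B,C,D,F}; column 5 has {A,B,C,D,F}; that leaves E.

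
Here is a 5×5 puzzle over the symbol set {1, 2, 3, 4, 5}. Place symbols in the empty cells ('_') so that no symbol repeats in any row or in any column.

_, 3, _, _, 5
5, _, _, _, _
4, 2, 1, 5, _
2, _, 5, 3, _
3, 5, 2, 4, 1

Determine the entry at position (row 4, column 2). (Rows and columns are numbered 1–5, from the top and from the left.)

1

(r1,c1): row 1 has {3,5}; column 1 has {2,3,4,5}, so it must be 1.
(r1,c3): row 1 has {1,3,5}; column 3 has {1,2,5}, so it must be 4.
(r1,c4): row 1 has {1,3,4,5}; column 4 has {3,4,5}, so it must be 2.
(r2,c3): row 2 has {5}; column 3 has {1,2,4,5}, so it must be 3.
(r2,c4): row 2 has {3,5}; column 4 has {2,3,4,5}, so it must be 1.
(r3,c5): row 3 has {1,2,4,5}; column 5 has {1,5}, so it must be 3.
(r4,c5): row 4 has {2,3,5}; column 5 has {1,3,5}, so it must be 4.
(r2,c2): row 2 has {1,3,5}; column 2 has {2,3,5}, so it must be 4.
(r2,c5): row 2 has {1,3,4,5}; column 5 has {1,3,4,5}, so it must be 2.
(r4,c2): row 4 has {2,3,4,5}; column 2 has {2,3,4,5}, so it must be 1.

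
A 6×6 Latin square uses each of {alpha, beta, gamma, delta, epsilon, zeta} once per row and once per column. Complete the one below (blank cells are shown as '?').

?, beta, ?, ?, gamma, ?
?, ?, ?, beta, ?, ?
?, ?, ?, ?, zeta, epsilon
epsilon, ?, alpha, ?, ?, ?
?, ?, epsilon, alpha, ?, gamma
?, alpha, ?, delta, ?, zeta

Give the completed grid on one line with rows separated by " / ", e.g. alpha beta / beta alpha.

zeta beta delta epsilon gamma alpha / gamma epsilon zeta beta alpha delta / alpha delta beta gamma zeta epsilon / epsilon gamma alpha zeta delta beta / delta zeta epsilon alpha beta gamma / beta alpha gamma delta epsilon zeta

(r3,c4) = gamma
(r4,c4) = zeta
(r1,c4) = epsilon
(r3,c2) = delta
(r3,c3) = beta
(r4,c2) = gamma
(r5,c2) = zeta
(r6,c3) = gamma
(r2,c2) = epsilon
(r3,c1) = alpha
(r6,c1) = beta
(r6,c5) = epsilon
(r5,c1) = delta
(r5,c5) = beta
(r1,c1) = zeta
(r1,c3) = delta
(r1,c6) = alpha
(r2,c1) = gamma
(r2,c3) = zeta
(r2,c6) = delta
(r4,c5) = delta
(r4,c6) = beta
(r2,c5) = alpha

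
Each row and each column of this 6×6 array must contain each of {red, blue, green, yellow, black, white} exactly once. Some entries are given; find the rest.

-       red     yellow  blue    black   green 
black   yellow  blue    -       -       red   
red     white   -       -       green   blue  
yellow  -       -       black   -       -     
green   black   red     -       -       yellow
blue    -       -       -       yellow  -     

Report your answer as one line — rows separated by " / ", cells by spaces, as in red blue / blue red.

(r1,c1): row 1 has {red,blue,green,yellow,black}; column 1 has {red,blue,green,yellow,black}, so it must be white.
(r2,c5): row 2 has {red,blue,yellow,black}; column 5 has {green,yellow,black}, so it must be white.
(r3,c3): row 3 has {red,blue,green,white}; column 3 has {red,blue,yellow}, so it must be black.
(r3,c4): row 3 has {red,blue,green,black,white}; column 4 has {blue,black}, so it must be yellow.
(r4,c6): row 4 has {yellow,black}; column 6 has {red,blue,green,yellow}, so it must be white.
(r5,c4): row 5 has {red,green,yellow,black}; column 4 has {blue,yellow,black}, so it must be white.
(r5,c5): row 5 has {red,green,yellow,black,white}; column 5 has {green,yellow,black,white}, so it must be blue.
(r6,c2): row 6 has {blue,yellow}; column 2 has {red,yellow,black,white}, so it must be green.
(r6,c3): row 6 has {blue,green,yellow}; column 3 has {red,blue,yellow,black}, so it must be white.
(r6,c4): row 6 has {blue,green,yellow,white}; column 4 has {blue,yellow,black,white}, so it must be red.
(r6,c6): row 6 has {red,blue,green,yellow,white}; column 6 has {red,blue,green,yellow,white}, so it must be black.
(r2,c4): row 2 has {red,blue,yellow,black,white}; column 4 has {red,blue,yellow,black,white}, so it must be green.
(r4,c2): row 4 has {yellow,black,white}; column 2 has {red,green,yellow,black,white}, so it must be blue.
(r4,c3): row 4 has {blue,yellow,black,white}; column 3 has {red,blue,yellow,black,white}, so it must be green.
(r4,c5): row 4 has {blue,green,yellow,black,white}; column 5 has {blue,green,yellow,black,white}, so it must be red.

white red yellow blue black green / black yellow blue green white red / red white black yellow green blue / yellow blue green black red white / green black red white blue yellow / blue green white red yellow black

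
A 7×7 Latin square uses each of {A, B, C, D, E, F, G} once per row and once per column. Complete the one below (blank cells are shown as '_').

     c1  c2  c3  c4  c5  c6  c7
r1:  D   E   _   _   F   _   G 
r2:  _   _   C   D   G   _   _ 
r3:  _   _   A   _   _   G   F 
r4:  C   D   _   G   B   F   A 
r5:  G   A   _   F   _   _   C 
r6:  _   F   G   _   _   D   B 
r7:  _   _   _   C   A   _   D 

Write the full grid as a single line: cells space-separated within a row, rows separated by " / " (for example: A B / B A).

D E B A F C G / F B C D G A E / E C A B D G F / C D E G B F A / G A D F E B C / A F G E C D B / B G F C A E D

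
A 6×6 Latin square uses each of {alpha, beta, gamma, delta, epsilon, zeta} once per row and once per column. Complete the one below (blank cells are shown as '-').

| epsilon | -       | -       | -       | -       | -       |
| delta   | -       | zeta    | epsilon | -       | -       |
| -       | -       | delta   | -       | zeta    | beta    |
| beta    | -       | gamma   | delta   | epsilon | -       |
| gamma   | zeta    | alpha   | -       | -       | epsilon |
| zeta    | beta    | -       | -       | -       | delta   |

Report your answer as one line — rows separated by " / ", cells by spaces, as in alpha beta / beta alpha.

epsilon delta beta zeta alpha gamma / delta gamma zeta epsilon beta alpha / alpha epsilon delta gamma zeta beta / beta alpha gamma delta epsilon zeta / gamma zeta alpha beta delta epsilon / zeta beta epsilon alpha gamma delta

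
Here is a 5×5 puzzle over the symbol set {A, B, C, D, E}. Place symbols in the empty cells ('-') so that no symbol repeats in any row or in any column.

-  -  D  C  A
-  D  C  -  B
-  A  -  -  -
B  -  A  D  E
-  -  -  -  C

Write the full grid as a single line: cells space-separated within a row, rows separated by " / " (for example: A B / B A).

E B D C A / A D C E B / C A E B D / B C A D E / D E B A C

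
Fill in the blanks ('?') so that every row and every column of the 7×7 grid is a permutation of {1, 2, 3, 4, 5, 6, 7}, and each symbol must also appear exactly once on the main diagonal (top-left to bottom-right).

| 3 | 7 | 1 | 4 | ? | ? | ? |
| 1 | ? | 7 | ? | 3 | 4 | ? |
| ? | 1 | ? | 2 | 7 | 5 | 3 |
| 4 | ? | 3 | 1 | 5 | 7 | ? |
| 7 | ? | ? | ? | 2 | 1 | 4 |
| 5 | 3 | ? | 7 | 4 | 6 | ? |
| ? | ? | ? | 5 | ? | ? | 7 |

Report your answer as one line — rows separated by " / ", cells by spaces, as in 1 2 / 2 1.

3 7 1 4 6 2 5 / 1 5 7 6 3 4 2 / 6 1 4 2 7 5 3 / 4 2 3 1 5 7 6 / 7 6 5 3 2 1 4 / 5 3 2 7 4 6 1 / 2 4 6 5 1 3 7

(r1,c5) = 6
(r1,c6) = 2
(r1,c7) = 5
(r2,c2) = 5
(r2,c4) = 6
(r2,c7) = 2
(r3,c1) = 6
(r3,c3) = 4
(r4,c7) = 6
(r5,c2) = 6
(r5,c3) = 5
(r5,c4) = 3
(r6,c3) = 2
(r6,c7) = 1
(r7,c1) = 2
(r7,c2) = 4
(r7,c3) = 6
(r7,c5) = 1
(r7,c6) = 3
(r4,c2) = 2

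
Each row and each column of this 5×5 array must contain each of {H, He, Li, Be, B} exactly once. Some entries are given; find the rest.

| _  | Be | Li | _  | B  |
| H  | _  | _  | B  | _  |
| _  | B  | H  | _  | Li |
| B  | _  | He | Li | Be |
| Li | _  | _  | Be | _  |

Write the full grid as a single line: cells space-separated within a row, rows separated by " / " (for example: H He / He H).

At row 1, column 1: row 1 has {Li,Be,B}; column 1 has {H,Li,B}; that leaves He.
At row 1, column 4: row 1 has {He,Li,Be,B}; column 4 has {Li,Be,B}; that leaves H.
At row 2, column 3: row 2 has {H,B}; column 3 has {H,He,Li}; that leaves Be.
At row 2, column 5: row 2 has {H,Be,B}; column 5 has {Li,Be,B}; that leaves He.
At row 3, column 1: row 3 has {H,Li,B}; column 1 has {H,He,Li,B}; that leaves Be.
At row 3, column 4: row 3 has {H,Li,Be,B}; column 4 has {H,Li,Be,B}; that leaves He.
At row 4, column 2: row 4 has {He,Li,Be,B}; column 2 has {Be,B}; that leaves H.
At row 5, column 2: row 5 has {Li,Be}; column 2 has {H,Be,B}; that leaves He.
At row 5, column 3: row 5 has {He,Li,Be}; column 3 has {H,He,Li,Be}; that leaves B.
At row 5, column 5: row 5 has {He,Li,Be,B}; column 5 has {He,Li,Be,B}; that leaves H.
At row 2, column 2: row 2 has {H,He,Be,B}; column 2 has {H,He,Be,B}; that leaves Li.

He Be Li H B / H Li Be B He / Be B H He Li / B H He Li Be / Li He B Be H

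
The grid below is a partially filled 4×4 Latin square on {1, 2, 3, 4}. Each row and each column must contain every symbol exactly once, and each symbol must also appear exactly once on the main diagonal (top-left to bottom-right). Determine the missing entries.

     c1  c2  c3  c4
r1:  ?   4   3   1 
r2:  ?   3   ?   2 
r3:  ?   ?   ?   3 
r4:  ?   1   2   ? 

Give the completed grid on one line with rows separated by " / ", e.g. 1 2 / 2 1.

2 4 3 1 / 1 3 4 2 / 4 2 1 3 / 3 1 2 4

(r1,c1) = 2
(r3,c2) = 2
(r4,c4) = 4
(r3,c3) = 1
(r4,c1) = 3
(r2,c3) = 4
(r3,c1) = 4
(r2,c1) = 1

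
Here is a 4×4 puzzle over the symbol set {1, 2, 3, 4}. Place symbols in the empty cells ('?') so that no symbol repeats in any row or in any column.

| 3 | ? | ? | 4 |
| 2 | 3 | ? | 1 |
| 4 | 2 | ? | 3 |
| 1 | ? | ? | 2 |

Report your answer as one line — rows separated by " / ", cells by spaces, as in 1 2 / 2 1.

3 1 2 4 / 2 3 4 1 / 4 2 1 3 / 1 4 3 2

(r1,c2): row 1 has {3,4}; column 2 has {2,3}, so it must be 1.
(r1,c3): row 1 has {1,3,4}; column 3 is empty so far, so it must be 2.
(r2,c3): row 2 has {1,2,3}; column 3 has {2}, so it must be 4.
(r3,c3): row 3 has {2,3,4}; column 3 has {2,4}, so it must be 1.
(r4,c2): row 4 has {1,2}; column 2 has {1,2,3}, so it must be 4.
(r4,c3): row 4 has {1,2,4}; column 3 has {1,2,4}, so it must be 3.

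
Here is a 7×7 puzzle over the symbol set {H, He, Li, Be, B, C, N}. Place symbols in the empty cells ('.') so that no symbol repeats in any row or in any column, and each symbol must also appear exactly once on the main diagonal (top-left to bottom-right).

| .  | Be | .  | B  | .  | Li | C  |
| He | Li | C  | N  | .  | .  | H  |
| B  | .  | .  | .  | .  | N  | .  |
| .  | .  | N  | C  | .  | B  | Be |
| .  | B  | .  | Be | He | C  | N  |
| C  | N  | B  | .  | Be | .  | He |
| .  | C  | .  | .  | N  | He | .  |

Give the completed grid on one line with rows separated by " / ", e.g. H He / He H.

(r1,c5) = H
(r2,c5) = B
(r2,c6) = Be
(r3,c7) = Li
(r4,c5) = Li
(r6,c6) = H
(r7,c7) = B
(r1,c1) = N
(r1,c3) = He
(r3,c3) = Be
(r3,c5) = C
(r4,c1) = H
(r4,c2) = He
(r5,c1) = Li
(r5,c3) = H
(r6,c4) = Li
(r7,c1) = Be
(r7,c3) = Li
(r7,c4) = H
(r3,c2) = H
(r3,c4) = He

N Be He B H Li C / He Li C N B Be H / B H Be He C N Li / H He N C Li B Be / Li B H Be He C N / C N B Li Be H He / Be C Li H N He B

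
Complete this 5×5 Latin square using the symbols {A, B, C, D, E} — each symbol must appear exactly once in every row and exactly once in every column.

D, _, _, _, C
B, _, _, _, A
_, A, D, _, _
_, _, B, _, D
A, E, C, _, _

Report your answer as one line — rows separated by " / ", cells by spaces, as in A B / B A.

Cell (r1,c2): row 1 has {C,D}; column 2 has {A,E} → B.
Cell (r2,c3): row 2 has {A,B}; column 3 has {B,C,D} → E.
Cell (r4,c2): row 4 has {B,D}; column 2 has {A,B,E} → C.
Cell (r5,c5): row 5 has {A,C,E}; column 5 has {A,C,D} → B.
Cell (r1,c3): row 1 has {B,C,D}; column 3 has {B,C,D,E} → A.
Cell (r1,c4): row 1 has {A,B,C,D}; column 4 is empty so far → E.
Cell (r2,c2): row 2 has {A,B,E}; column 2 has {A,B,C,E} → D.
Cell (r2,c4): row 2 has {A,B,D,E}; column 4 has {E} → C.
Cell (r3,c4): row 3 has {A,D}; column 4 has {C,E} → B.
Cell (r3,c5): row 3 has {A,B,D}; column 5 has {A,B,C,D} → E.
Cell (r4,c1): row 4 has {B,C,D}; column 1 has {A,B,D} → E.
Cell (r4,c4): row 4 has {B,C,D,E}; column 4 has {B,C,E} → A.
Cell (r5,c4): row 5 has {A,B,C,E}; column 4 has {A,B,C,E} → D.
Cell (r3,c1): row 3 has {A,B,D,E}; column 1 has {A,B,D,E} → C.

D B A E C / B D E C A / C A D B E / E C B A D / A E C D B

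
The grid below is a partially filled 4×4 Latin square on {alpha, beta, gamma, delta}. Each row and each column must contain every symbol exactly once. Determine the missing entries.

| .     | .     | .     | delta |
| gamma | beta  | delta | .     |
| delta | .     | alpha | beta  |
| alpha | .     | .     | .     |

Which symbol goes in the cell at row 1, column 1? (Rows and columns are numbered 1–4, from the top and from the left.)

beta

(r1,c1) = beta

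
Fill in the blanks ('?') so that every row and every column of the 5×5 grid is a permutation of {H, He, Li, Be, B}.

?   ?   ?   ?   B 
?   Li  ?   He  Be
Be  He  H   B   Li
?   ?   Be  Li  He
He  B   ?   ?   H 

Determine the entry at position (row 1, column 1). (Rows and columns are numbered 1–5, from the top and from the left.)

Li

Cell (r2,c3): row 2 has {He,Li,Be}; column 3 has {H,Be} → B.
Cell (r4,c2): row 4 has {He,Li,Be}; column 2 has {He,Li,B} → H.
Cell (r5,c3): row 5 has {H,He,B}; column 3 has {H,Be,B} → Li.
Cell (r5,c4): row 5 has {H,He,Li,B}; column 4 has {He,Li,B} → Be.
Cell (r1,c2): row 1 has {B}; column 2 has {H,He,Li,B} → Be.
Cell (r1,c3): row 1 has {Be,B}; column 3 has {H,Li,Be,B} → He.
Cell (r1,c4): row 1 has {He,Be,B}; column 4 has {He,Li,Be,B} → H.
Cell (r2,c1): row 2 has {He,Li,Be,B}; column 1 has {He,Be} → H.
Cell (r4,c1): row 4 has {H,He,Li,Be}; column 1 has {H,He,Be} → B.
Cell (r1,c1): row 1 has {H,He,Be,B}; column 1 has {H,He,Be,B} → Li.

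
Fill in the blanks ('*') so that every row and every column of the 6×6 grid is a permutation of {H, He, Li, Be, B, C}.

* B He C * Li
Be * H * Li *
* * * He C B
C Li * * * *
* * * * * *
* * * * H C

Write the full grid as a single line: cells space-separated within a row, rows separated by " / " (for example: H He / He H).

H B He C Be Li / Be C H B Li He / Li H Be He C B / C Li B H He Be / He Be C Li B H / B He Li Be H C

(r1,c1): row 1 has {He,Li,B,C}; column 1 has {Be,C}, so it must be H.
(r1,c5): row 1 has {H,He,Li,B,C}; column 5 has {H,Li,C}, so it must be Be.
(r2,c4): row 2 has {H,Li,Be}; column 4 has {He,C}, so it must be B.
(r2,c6): row 2 has {H,Li,Be,B}; column 6 has {Li,B,C}, so it must be He.
(r3,c1): row 3 has {He,B,C}; column 1 has {H,Be,C}, so it must be Li.
(r3,c3): row 3 has {He,Li,B,C}; column 3 has {H,He}, so it must be Be.
(r4,c3): row 4 has {Li,C}; column 3 has {H,He,Be}, so it must be B.
(r4,c5): row 4 has {Li,B,C}; column 5 has {H,Li,Be,C}, so it must be He.
(r5,c5): row 5 is empty so far; column 5 has {H,He,Li,Be,C}, so it must be B.
(r6,c3): row 6 has {H,C}; column 3 has {H,He,Be,B}, so it must be Li.
(r6,c4): row 6 has {H,Li,C}; column 4 has {He,B,C}, so it must be Be.
(r2,c2): row 2 has {H,He,Li,Be,B}; column 2 has {Li,B}, so it must be C.
(r3,c2): row 3 has {He,Li,Be,B,C}; column 2 has {Li,B,C}, so it must be H.
(r4,c4): row 4 has {He,Li,B,C}; column 4 has {He,Be,B,C}, so it must be H.
(r4,c6): row 4 has {H,He,Li,B,C}; column 6 has {He,Li,B,C}, so it must be Be.
(r5,c1): row 5 has {B}; column 1 has {H,Li,Be,C}, so it must be He.
(r5,c2): row 5 has {He,B}; column 2 has {H,Li,B,C}, so it must be Be.
(r5,c3): row 5 has {He,Be,B}; column 3 has {H,He,Li,Be,B}, so it must be C.
(r5,c4): row 5 has {He,Be,B,C}; column 4 has {H,He,Be,B,C}, so it must be Li.
(r5,c6): row 5 has {He,Li,Be,B,C}; column 6 has {He,Li,Be,B,C}, so it must be H.
(r6,c1): row 6 has {H,Li,Be,C}; column 1 has {H,He,Li,Be,C}, so it must be B.
(r6,c2): row 6 has {H,Li,Be,B,C}; column 2 has {H,Li,Be,B,C}, so it must be He.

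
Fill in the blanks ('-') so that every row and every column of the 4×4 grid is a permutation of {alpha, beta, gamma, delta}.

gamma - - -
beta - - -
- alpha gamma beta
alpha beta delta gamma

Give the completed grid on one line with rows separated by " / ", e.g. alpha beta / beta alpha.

gamma delta beta alpha / beta gamma alpha delta / delta alpha gamma beta / alpha beta delta gamma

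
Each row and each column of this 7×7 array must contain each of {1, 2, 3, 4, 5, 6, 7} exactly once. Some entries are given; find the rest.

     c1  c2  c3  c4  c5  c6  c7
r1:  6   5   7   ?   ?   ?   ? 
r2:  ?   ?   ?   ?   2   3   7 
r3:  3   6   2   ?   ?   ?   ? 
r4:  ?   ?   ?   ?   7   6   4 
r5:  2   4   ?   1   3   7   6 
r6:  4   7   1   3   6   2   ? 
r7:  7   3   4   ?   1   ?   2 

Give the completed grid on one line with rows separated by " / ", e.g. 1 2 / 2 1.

6 5 7 2 4 1 3 / 5 1 6 4 2 3 7 / 3 6 2 7 5 4 1 / 1 2 3 5 7 6 4 / 2 4 5 1 3 7 6 / 4 7 1 3 6 2 5 / 7 3 4 6 1 5 2

row 1 has {5,6,7}; column 5 has {1,2,3,6,7} — only 4 is left for (r1,c5).
row 1 has {4,5,6,7}; column 6 has {2,3,6,7} — only 1 is left for (r1,c6).
row 1 has {1,4,5,6,7}; column 7 has {2,4,6,7} — only 3 is left for (r1,c7).
row 2 has {2,3,7}; column 2 has {3,4,5,6,7} — only 1 is left for (r2,c2).
row 3 has {2,3,6}; column 5 has {1,2,3,4,6,7} — only 5 is left for (r3,c5).
row 3 has {2,3,5,6}; column 6 has {1,2,3,6,7} — only 4 is left for (r3,c6).
row 3 has {2,3,4,5,6}; column 7 has {2,3,4,6,7} — only 1 is left for (r3,c7).
row 4 has {4,6,7}; column 2 has {1,3,4,5,6,7} — only 2 is left for (r4,c2).
row 4 has {2,4,6,7}; column 4 has {1,3} — only 5 is left for (r4,c4).
row 5 has {1,2,3,4,6,7}; column 3 has {1,2,4,7} — only 5 is left for (r5,c3).
row 6 has {1,2,3,4,6,7}; column 7 has {1,2,3,4,6,7} — only 5 is left for (r6,c7).
row 7 has {1,2,3,4,7}; column 4 has {1,3,5} — only 6 is left for (r7,c4).
row 7 has {1,2,3,4,6,7}; column 6 has {1,2,3,4,6,7} — only 5 is left for (r7,c6).
row 1 has {1,3,4,5,6,7}; column 4 has {1,3,5,6} — only 2 is left for (r1,c4).
row 2 has {1,2,3,7}; column 1 has {2,3,4,6,7} — only 5 is left for (r2,c1).
row 2 has {1,2,3,5,7}; column 3 has {1,2,4,5,7} — only 6 is left for (r2,c3).
row 2 has {1,2,3,5,6,7}; column 4 has {1,2,3,5,6} — only 4 is left for (r2,c4).
row 3 has {1,2,3,4,5,6}; column 4 has {1,2,3,4,5,6} — only 7 is left for (r3,c4).
row 4 has {2,4,5,6,7}; column 1 has {2,3,4,5,6,7} — only 1 is left for (r4,c1).
row 4 has {1,2,4,5,6,7}; column 3 has {1,2,4,5,6,7} — only 3 is left for (r4,c3).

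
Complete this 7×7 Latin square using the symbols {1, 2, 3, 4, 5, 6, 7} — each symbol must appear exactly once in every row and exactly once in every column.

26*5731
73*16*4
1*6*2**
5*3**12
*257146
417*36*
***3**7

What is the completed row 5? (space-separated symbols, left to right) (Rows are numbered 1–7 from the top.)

(r1,c3) = 4
(r2,c3) = 2
(r2,c6) = 5
(r3,c4) = 4
(r3,c6) = 7
(r4,c4) = 6
(r4,c5) = 4
(r5,c1) = 3

3 2 5 7 1 4 6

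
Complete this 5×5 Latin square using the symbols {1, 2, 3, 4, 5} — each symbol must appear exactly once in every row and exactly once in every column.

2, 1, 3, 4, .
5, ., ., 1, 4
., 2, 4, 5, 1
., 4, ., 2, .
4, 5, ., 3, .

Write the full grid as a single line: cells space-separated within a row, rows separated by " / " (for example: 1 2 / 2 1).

(r1,c5) = 5
(r2,c2) = 3
(r2,c3) = 2
(r3,c1) = 3
(r4,c1) = 1
(r4,c3) = 5
(r4,c5) = 3
(r5,c3) = 1
(r5,c5) = 2

2 1 3 4 5 / 5 3 2 1 4 / 3 2 4 5 1 / 1 4 5 2 3 / 4 5 1 3 2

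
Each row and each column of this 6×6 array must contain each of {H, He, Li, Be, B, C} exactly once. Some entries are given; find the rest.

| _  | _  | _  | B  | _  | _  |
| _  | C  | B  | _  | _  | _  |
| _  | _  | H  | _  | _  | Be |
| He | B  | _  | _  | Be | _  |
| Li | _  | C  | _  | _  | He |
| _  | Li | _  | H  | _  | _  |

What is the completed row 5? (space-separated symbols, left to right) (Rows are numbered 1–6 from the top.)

Li H C Be B He

(r3,c2) = He
(r4,c3) = Li
(r4,c4) = C
(r4,c6) = H
(r5,c4) = Be
(r2,c6) = Li
(r3,c4) = Li
(r5,c2) = H
(r5,c5) = B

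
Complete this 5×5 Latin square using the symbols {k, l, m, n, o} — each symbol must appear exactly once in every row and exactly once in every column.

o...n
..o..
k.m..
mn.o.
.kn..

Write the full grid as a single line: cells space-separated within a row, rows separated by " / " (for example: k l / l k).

row 5 has {k,n}; column 1 has {k,m,o} — only l is left for (r5,c1).
row 5 has {k,l,n}; column 4 has {o} — only m is left for (r5,c4).
row 5 has {k,l,m,n}; column 5 has {n} — only o is left for (r5,c5).
row 2 has {o}; column 1 has {k,l,m,o} — only n is left for (r2,c1).
row 3 has {k,m}; column 5 has {n,o} — only l is left for (r3,c5).
row 4 has {m,n,o}; column 5 has {l,n,o} — only k is left for (r4,c5).
row 2 has {n,o}; column 5 has {k,l,n,o} — only m is left for (r2,c5).
row 3 has {k,l,m}; column 2 has {k,n} — only o is left for (r3,c2).
row 3 has {k,l,m,o}; column 4 has {m,o} — only n is left for (r3,c4).
row 4 has {k,m,n,o}; column 3 has {m,n,o} — only l is left for (r4,c3).
row 1 has {n,o}; column 3 has {l,m,n,o} — only k is left for (r1,c3).
row 1 has {k,n,o}; column 4 has {m,n,o} — only l is left for (r1,c4).
row 2 has {m,n,o}; column 2 has {k,n,o} — only l is left for (r2,c2).
row 2 has {l,m,n,o}; column 4 has {l,m,n,o} — only k is left for (r2,c4).
row 1 has {k,l,n,o}; column 2 has {k,l,n,o} — only m is left for (r1,c2).

o m k l n / n l o k m / k o m n l / m n l o k / l k n m o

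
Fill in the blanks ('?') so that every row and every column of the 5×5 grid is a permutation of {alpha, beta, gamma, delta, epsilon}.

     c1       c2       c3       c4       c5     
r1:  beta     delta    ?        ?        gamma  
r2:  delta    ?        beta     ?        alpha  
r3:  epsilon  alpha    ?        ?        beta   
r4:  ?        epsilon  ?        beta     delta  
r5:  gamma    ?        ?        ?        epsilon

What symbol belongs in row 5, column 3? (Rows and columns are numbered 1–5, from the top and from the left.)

(r2,c2): row 2 has {alpha,beta,delta}; column 2 has {alpha,delta,epsilon}, so it must be gamma.
(r2,c4): row 2 has {alpha,beta,gamma,delta}; column 4 has {beta}, so it must be epsilon.
(r4,c1): row 4 has {beta,delta,epsilon}; column 1 has {beta,gamma,delta,epsilon}, so it must be alpha.
(r4,c3): row 4 has {alpha,beta,delta,epsilon}; column 3 has {beta}, so it must be gamma.
(r5,c2): row 5 has {gamma,epsilon}; column 2 has {alpha,gamma,delta,epsilon}, so it must be beta.
(r1,c4): row 1 has {beta,gamma,delta}; column 4 has {beta,epsilon}, so it must be alpha.
(r3,c3): row 3 has {alpha,beta,epsilon}; column 3 has {beta,gamma}, so it must be delta.
(r3,c4): row 3 has {alpha,beta,delta,epsilon}; column 4 has {alpha,beta,epsilon}, so it must be gamma.
(r5,c3): row 5 has {beta,gamma,epsilon}; column 3 has {beta,gamma,delta}, so it must be alpha.

alpha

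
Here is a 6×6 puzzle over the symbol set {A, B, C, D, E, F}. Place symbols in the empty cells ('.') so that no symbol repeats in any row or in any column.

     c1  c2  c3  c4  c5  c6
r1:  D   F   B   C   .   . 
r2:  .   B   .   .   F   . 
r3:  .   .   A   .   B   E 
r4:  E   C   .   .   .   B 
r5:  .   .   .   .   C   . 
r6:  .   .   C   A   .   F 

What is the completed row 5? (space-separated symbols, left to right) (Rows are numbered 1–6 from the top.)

At row 1, column 6: row 1 has {B,C,D,F}; column 6 has {B,E,F}; that leaves A.
At row 3, column 2: row 3 has {A,B,E}; column 2 has {B,C,F}; that leaves D.
At row 3, column 4: row 3 has {A,B,D,E}; column 4 has {A,C}; that leaves F.
At row 4, column 4: row 4 has {B,C,E}; column 4 has {A,C,F}; that leaves D.
At row 4, column 5: row 4 has {B,C,D,E}; column 5 has {B,C,F}; that leaves A.
At row 5, column 6: row 5 has {C}; column 6 has {A,B,E,F}; that leaves D.
At row 6, column 1: row 6 has {A,C,F}; column 1 has {D,E}; that leaves B.
At row 6, column 2: row 6 has {A,B,C,F}; column 2 has {B,C,D,F}; that leaves E.
At row 6, column 5: row 6 has {A,B,C,E,F}; column 5 has {A,B,C,F}; that leaves D.
At row 1, column 5: row 1 has {A,B,C,D,F}; column 5 has {A,B,C,D,F}; that leaves E.
At row 2, column 4: row 2 has {B,F}; column 4 has {A,C,D,F}; that leaves E.
At row 2, column 6: row 2 has {B,E,F}; column 6 has {A,B,D,E,F}; that leaves C.
At row 3, column 1: row 3 has {A,B,D,E,F}; column 1 has {B,D,E}; that leaves C.
At row 4, column 3: row 4 has {A,B,C,D,E}; column 3 has {A,B,C}; that leaves F.
At row 5, column 2: row 5 has {C,D}; column 2 has {B,C,D,E,F}; that leaves A.
At row 5, column 3: row 5 has {A,C,D}; column 3 has {A,B,C,F}; that leaves E.
At row 5, column 4: row 5 has {A,C,D,E}; column 4 has {A,C,D,E,F}; that leaves B.
At row 2, column 1: row 2 has {B,C,E,F}; column 1 has {B,C,D,E}; that leaves A.
At row 2, column 3: row 2 has {A,B,C,E,F}; column 3 has {A,B,C,E,F}; that leaves D.
At row 5, column 1: row 5 has {A,B,C,D,E}; column 1 has {A,B,C,D,E}; that leaves F.

F A E B C D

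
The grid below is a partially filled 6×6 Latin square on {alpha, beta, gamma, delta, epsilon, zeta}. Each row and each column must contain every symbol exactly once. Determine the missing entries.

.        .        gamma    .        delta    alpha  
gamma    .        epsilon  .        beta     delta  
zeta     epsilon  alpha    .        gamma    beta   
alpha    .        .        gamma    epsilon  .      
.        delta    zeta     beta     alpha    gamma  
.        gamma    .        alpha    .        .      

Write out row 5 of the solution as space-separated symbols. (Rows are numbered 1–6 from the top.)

epsilon delta zeta beta alpha gamma

(r2,c4) = zeta
(r3,c4) = delta
(r4,c6) = zeta
(r5,c1) = epsilon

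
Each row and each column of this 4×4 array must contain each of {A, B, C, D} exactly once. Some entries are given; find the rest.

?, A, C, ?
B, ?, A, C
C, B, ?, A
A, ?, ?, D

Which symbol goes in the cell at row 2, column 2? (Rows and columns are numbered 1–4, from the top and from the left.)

D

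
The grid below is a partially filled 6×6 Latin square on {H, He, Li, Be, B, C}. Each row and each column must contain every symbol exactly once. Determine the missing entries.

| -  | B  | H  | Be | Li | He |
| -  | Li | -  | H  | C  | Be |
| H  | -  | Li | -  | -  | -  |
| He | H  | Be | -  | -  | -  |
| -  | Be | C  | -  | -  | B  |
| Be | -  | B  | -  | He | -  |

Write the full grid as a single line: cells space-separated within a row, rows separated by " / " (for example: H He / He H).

(r1,c1): row 1 has {H,He,Li,Be,B}; column 1 has {H,He,Be}, so it must be C.
(r2,c1): row 2 has {H,Li,Be,C}; column 1 has {H,He,Be,C}, so it must be B.
(r2,c3): row 2 has {H,Li,Be,B,C}; column 3 has {H,Li,Be,B,C}, so it must be He.
(r3,c6): row 3 has {H,Li}; column 6 has {He,Be,B}, so it must be C.
(r4,c5): row 4 has {H,He,Be}; column 5 has {He,Li,C}, so it must be B.
(r4,c6): row 4 has {H,He,Be,B}; column 6 has {He,Be,B,C}, so it must be Li.
(r5,c1): row 5 has {Be,B,C}; column 1 has {H,He,Be,B,C}, so it must be Li.
(r5,c4): row 5 has {Li,Be,B,C}; column 4 has {H,Be}, so it must be He.
(r5,c5): row 5 has {He,Li,Be,B,C}; column 5 has {He,Li,B,C}, so it must be H.
(r6,c2): row 6 has {He,Be,B}; column 2 has {H,Li,Be,B}, so it must be C.
(r6,c4): row 6 has {He,Be,B,C}; column 4 has {H,He,Be}, so it must be Li.
(r6,c6): row 6 has {He,Li,Be,B,C}; column 6 has {He,Li,Be,B,C}, so it must be H.
(r3,c2): row 3 has {H,Li,C}; column 2 has {H,Li,Be,B,C}, so it must be He.
(r3,c4): row 3 has {H,He,Li,C}; column 4 has {H,He,Li,Be}, so it must be B.
(r3,c5): row 3 has {H,He,Li,B,C}; column 5 has {H,He,Li,B,C}, so it must be Be.
(r4,c4): row 4 has {H,He,Li,Be,B}; column 4 has {H,He,Li,Be,B}, so it must be C.

C B H Be Li He / B Li He H C Be / H He Li B Be C / He H Be C B Li / Li Be C He H B / Be C B Li He H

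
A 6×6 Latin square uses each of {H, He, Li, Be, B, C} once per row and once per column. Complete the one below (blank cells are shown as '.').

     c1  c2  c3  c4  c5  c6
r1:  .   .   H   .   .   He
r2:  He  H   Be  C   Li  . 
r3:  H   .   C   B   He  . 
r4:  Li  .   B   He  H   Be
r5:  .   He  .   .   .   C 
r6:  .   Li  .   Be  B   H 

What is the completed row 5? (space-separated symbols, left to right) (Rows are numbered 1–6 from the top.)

At row 1, column 4: row 1 has {H,He}; column 4 has {He,Be,B,C}; that leaves Li.
At row 2, column 6: row 2 has {H,He,Li,Be,C}; column 6 has {H,He,Be,C}; that leaves B.
At row 3, column 2: row 3 has {H,He,B,C}; column 2 has {H,He,Li}; that leaves Be.
At row 3, column 6: row 3 has {H,He,Be,B,C}; column 6 has {H,He,Be,B,C}; that leaves Li.
At row 4, column 2: row 4 has {H,He,Li,Be,B}; column 2 has {H,He,Li,Be}; that leaves C.
At row 5, column 3: row 5 has {He,C}; column 3 has {H,Be,B,C}; that leaves Li.
At row 5, column 4: row 5 has {He,Li,C}; column 4 has {He,Li,Be,B,C}; that leaves H.
At row 5, column 5: row 5 has {H,He,Li,C}; column 5 has {H,He,Li,B}; that leaves Be.
At row 6, column 1: row 6 has {H,Li,Be,B}; column 1 has {H,He,Li}; that leaves C.
At row 6, column 3: row 6 has {H,Li,Be,B,C}; column 3 has {H,Li,Be,B,C}; that leaves He.
At row 1, column 2: row 1 has {H,He,Li}; column 2 has {H,He,Li,Be,C}; that leaves B.
At row 1, column 5: row 1 has {H,He,Li,B}; column 5 has {H,He,Li,Be,B}; that leaves C.
At row 5, column 1: row 5 has {H,He,Li,Be,C}; column 1 has {H,He,Li,C}; that leaves B.

B He Li H Be C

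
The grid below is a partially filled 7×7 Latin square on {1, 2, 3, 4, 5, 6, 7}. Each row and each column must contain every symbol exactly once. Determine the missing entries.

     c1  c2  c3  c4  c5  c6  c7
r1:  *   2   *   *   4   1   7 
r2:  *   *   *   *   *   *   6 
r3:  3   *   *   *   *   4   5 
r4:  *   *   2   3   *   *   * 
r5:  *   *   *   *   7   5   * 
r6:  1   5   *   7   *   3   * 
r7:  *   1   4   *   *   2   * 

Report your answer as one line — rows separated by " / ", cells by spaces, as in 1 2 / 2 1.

5 2 3 6 4 1 7 / 2 4 5 1 3 7 6 / 3 6 7 2 1 4 5 / 4 7 2 3 5 6 1 / 6 3 1 4 7 5 2 / 1 5 6 7 2 3 4 / 7 1 4 5 6 2 3

(r2,c6) = 7
(r4,c6) = 6
(r6,c3) = 6
(r6,c5) = 2
(r6,c7) = 4
(r7,c7) = 3
(r4,c7) = 1
(r5,c7) = 2
(r4,c5) = 5
(r7,c5) = 6
(r3,c5) = 1
(r7,c4) = 5
(r1,c4) = 6
(r2,c5) = 3
(r3,c3) = 7
(r3,c4) = 2
(r7,c1) = 7
(r1,c1) = 5
(r1,c3) = 3
(r2,c2) = 4
(r2,c4) = 1
(r3,c2) = 6
(r4,c1) = 4
(r4,c2) = 7
(r5,c1) = 6
(r5,c2) = 3
(r5,c3) = 1
(r5,c4) = 4
(r2,c1) = 2
(r2,c3) = 5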